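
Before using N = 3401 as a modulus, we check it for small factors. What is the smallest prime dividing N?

3401 is odd.
Digit sum 8, not divisible by 3.
Ends in 1: not divisible by 5.
7: 3401 = 7·485 + 6
11: 3401 = 11·309 + 2
13: 3401 = 13·261 + 8
17: 3401 = 17·200 + 1
19: 3401 = 19·179

19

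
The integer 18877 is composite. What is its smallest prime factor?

18877 is odd.
Digit sum 31, not divisible by 3.
Ends in 7: not divisible by 5.
7: 18877 = 7·2696 + 5
11: 18877 = 11·1716 + 1
13: 18877 = 13·1452 + 1
17: 18877 = 17·1110 + 7
19: 18877 = 19·993 + 10
23: 18877 = 23·820 + 17
29: 18877 = 29·650 + 27
31: 18877 = 31·608 + 29
37: 18877 = 37·510 + 7
41: 18877 = 41·460 + 17
43: 18877 = 43·439

43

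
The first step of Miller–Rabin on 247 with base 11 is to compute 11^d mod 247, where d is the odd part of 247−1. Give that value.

247 − 1 = 246 = 2^1 · 123, so d = 123.
11^1 ≡ 11 (mod 247)
11^2 ≡ 11^2 = 121 ≡ 121 (mod 247)
11^4 ≡ 121^2 = 14641 ≡ 68 (mod 247)
11^8 ≡ 68^2 = 4624 ≡ 178 (mod 247)
11^16 ≡ 178^2 = 31684 ≡ 68 (mod 247)
11^32 ≡ 68^2 = 4624 ≡ 178 (mod 247)
11^64 ≡ 178^2 = 31684 ≡ 68 (mod 247)
123 = 64 + 32 + 16 + 8 + 2 + 1 in binary powers of 2.
So 11^123 ≡ 68 · 178 · 68 · 178 · 121 · 11 ≡ 96 (mod 247).
Squaring chain: 96; never reaches −1, so base 11 is a Miller–Rabin witness that 247 is composite.

96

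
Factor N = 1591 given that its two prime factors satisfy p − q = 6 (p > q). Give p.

43

Since p = q + 6, we have 1591 = q(q + 6), so q² + 6q − 1591 = 0.
Discriminant: 6² + 4·1591 = 36 + 6364 = 6400; √6400 = 80.
q = (−6 + 80)/2 = 37, and p = q + 6 = 43.
Check: 37 · 43 = 1591.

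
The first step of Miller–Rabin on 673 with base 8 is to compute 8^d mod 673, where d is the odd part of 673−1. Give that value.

464

673 − 1 = 672 = 2^5 · 21, so d = 21.
8^1 ≡ 8 (mod 673)
8^2 ≡ 8^2 = 64 ≡ 64 (mod 673)
8^4 ≡ 64^2 = 4096 ≡ 58 (mod 673)
8^8 ≡ 58^2 = 3364 ≡ 672 (mod 673)
8^16 ≡ 672^2 = 451584 ≡ 1 (mod 673)
21 = 16 + 4 + 1 in binary powers of 2.
So 8^21 ≡ 1 · 58 · 8 ≡ 464 (mod 673).
Squaring chain: 464 → 609 → 58 → 672 → 1; reaches −1, so base 8 does not prove 673 composite.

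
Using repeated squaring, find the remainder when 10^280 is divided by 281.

1

10^1 ≡ 10 (mod 281)
10^2 ≡ 10^2 = 100 ≡ 100 (mod 281)
10^4 ≡ 100^2 = 10000 ≡ 165 (mod 281)
10^8 ≡ 165^2 = 27225 ≡ 249 (mod 281)
10^16 ≡ 249^2 = 62001 ≡ 181 (mod 281)
10^32 ≡ 181^2 = 32761 ≡ 165 (mod 281)
10^64 ≡ 165^2 = 27225 ≡ 249 (mod 281)
10^128 ≡ 249^2 = 62001 ≡ 181 (mod 281)
10^256 ≡ 181^2 = 32761 ≡ 165 (mod 281)
280 = 256 + 16 + 8 in binary powers of 2.
So 10^280 ≡ 165 · 181 · 249 ≡ 1 (mod 281).
Since the result is 1, base 10 gives no evidence that 281 is composite.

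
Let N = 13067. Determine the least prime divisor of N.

73

13067 is odd.
Digit sum 17, not divisible by 3.
Ends in 7: not divisible by 5.
7: 13067 = 7·1866 + 5
11: 13067 = 11·1187 + 10
13: 13067 = 13·1005 + 2
17: 13067 = 17·768 + 11
19: 13067 = 19·687 + 14
23: 13067 = 23·568 + 3
29: 13067 = 29·450 + 17
31: 13067 = 31·421 + 16
37: 13067 = 37·353 + 6
41: 13067 = 41·318 + 29
43: 13067 = 43·303 + 38
47: 13067 = 47·278 + 1
53: 13067 = 53·246 + 29
59: 13067 = 59·221 + 28
61: 13067 = 61·214 + 13
67: 13067 = 67·195 + 2
71: 13067 = 71·184 + 3
73: 13067 = 73·179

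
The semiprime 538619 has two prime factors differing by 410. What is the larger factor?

967

Since p = q + 410, we have 538619 = q(q + 410), so q² + 410q − 538619 = 0.
Discriminant: 410² + 4·538619 = 168100 + 2154476 = 2322576; √2322576 = 1524.
q = (−410 + 1524)/2 = 557, and p = q + 410 = 967.
Check: 557 · 967 = 538619.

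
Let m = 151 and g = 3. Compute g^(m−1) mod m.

1

3^1 ≡ 3 (mod 151)
3^2 ≡ 3^2 = 9 ≡ 9 (mod 151)
3^4 ≡ 9^2 = 81 ≡ 81 (mod 151)
3^8 ≡ 81^2 = 6561 ≡ 68 (mod 151)
3^16 ≡ 68^2 = 4624 ≡ 94 (mod 151)
3^32 ≡ 94^2 = 8836 ≡ 78 (mod 151)
3^64 ≡ 78^2 = 6084 ≡ 44 (mod 151)
3^128 ≡ 44^2 = 1936 ≡ 124 (mod 151)
150 = 128 + 16 + 4 + 2 in binary powers of 2.
So 3^150 ≡ 124 · 94 · 81 · 9 ≡ 1 (mod 151).
Since the result is 1, base 3 gives no evidence that 151 is composite.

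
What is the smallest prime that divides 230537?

17

230537 is odd.
Digit sum 20, not divisible by 3.
Ends in 7: not divisible by 5.
7: 230537 = 7·32933 + 6
11: 230537 = 11·20957 + 10
13: 230537 = 13·17733 + 8
17: 230537 = 17·13561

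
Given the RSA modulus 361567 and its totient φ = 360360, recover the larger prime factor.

φ(n) = (p−1)(q−1) = n − (p+q) + 1, so p + q = 361567 − 360360 + 1 = 1208.
p and q are the roots of t² − 1208t + 361567 = 0.
Discriminant: 1208² − 4·361567 = 1459264 − 1446268 = 12996; √12996 = 114.
q = (1208 − 114)/2 = 547, p = (1208 + 114)/2 = 661.
Check: 547 · 661 = 361567.

661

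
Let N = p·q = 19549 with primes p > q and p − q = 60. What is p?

173

Since p = q + 60, we have 19549 = q(q + 60), so q² + 60q − 19549 = 0.
Discriminant: 60² + 4·19549 = 3600 + 78196 = 81796; √81796 = 286.
q = (−60 + 286)/2 = 113, and p = q + 60 = 173.
Check: 113 · 173 = 19549.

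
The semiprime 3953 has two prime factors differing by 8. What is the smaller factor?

Since p = q + 8, we have 3953 = q(q + 8), so q² + 8q − 3953 = 0.
Discriminant: 8² + 4·3953 = 64 + 15812 = 15876; √15876 = 126.
q = (−8 + 126)/2 = 59, and p = q + 8 = 67.
Check: 59 · 67 = 3953.

59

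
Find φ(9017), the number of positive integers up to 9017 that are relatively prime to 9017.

Factor: 9017 = 71 · 127.
φ(9017) = (71−1) · (127−1) = 70 · 126 = 8820.

8820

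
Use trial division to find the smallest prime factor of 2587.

2587 is odd.
Digit sum 22, not divisible by 3.
Ends in 7: not divisible by 5.
7: 2587 = 7·369 + 4
11: 2587 = 11·235 + 2
13: 2587 = 13·199

13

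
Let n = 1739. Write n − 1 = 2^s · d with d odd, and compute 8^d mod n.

1739 − 1 = 1738 = 2^1 · 869, so d = 869.
8^1 ≡ 8 (mod 1739)
8^2 ≡ 8^2 = 64 ≡ 64 (mod 1739)
8^4 ≡ 64^2 = 4096 ≡ 618 (mod 1739)
8^8 ≡ 618^2 = 381924 ≡ 1083 (mod 1739)
8^16 ≡ 1083^2 = 1172889 ≡ 803 (mod 1739)
8^32 ≡ 803^2 = 644809 ≡ 1379 (mod 1739)
8^64 ≡ 1379^2 = 1901641 ≡ 914 (mod 1739)
8^128 ≡ 914^2 = 835396 ≡ 676 (mod 1739)
8^256 ≡ 676^2 = 456976 ≡ 1358 (mod 1739)
8^512 ≡ 1358^2 = 1844164 ≡ 824 (mod 1739)
869 = 512 + 256 + 64 + 32 + 4 + 1 in binary powers of 2.
So 8^869 ≡ 824 · 1358 · 914 · 1379 · 618 · 8 ≡ 726 (mod 1739).
Squaring chain: 726; never reaches −1, so base 8 is a Miller–Rabin witness that 1739 is composite.

726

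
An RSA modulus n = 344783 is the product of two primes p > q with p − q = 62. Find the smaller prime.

Since p = q + 62, we have 344783 = q(q + 62), so q² + 62q − 344783 = 0.
Discriminant: 62² + 4·344783 = 3844 + 1379132 = 1382976; √1382976 = 1176.
q = (−62 + 1176)/2 = 557, and p = q + 62 = 619.
Check: 557 · 619 = 344783.

557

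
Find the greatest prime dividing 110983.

110983 = 29 · 3827
3827 = 43 · 89
89 is prime.
So 110983 = 29 · 43 · 89; the largest prime factor is 89.

89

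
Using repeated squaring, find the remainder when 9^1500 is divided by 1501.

828

9^1 ≡ 9 (mod 1501)
9^2 ≡ 9^2 = 81 ≡ 81 (mod 1501)
9^4 ≡ 81^2 = 6561 ≡ 557 (mod 1501)
9^8 ≡ 557^2 = 310249 ≡ 1043 (mod 1501)
9^16 ≡ 1043^2 = 1087849 ≡ 1125 (mod 1501)
9^32 ≡ 1125^2 = 1265625 ≡ 282 (mod 1501)
9^64 ≡ 282^2 = 79524 ≡ 1472 (mod 1501)
9^128 ≡ 1472^2 = 2166784 ≡ 841 (mod 1501)
9^256 ≡ 841^2 = 707281 ≡ 310 (mod 1501)
9^512 ≡ 310^2 = 96100 ≡ 36 (mod 1501)
9^1024 ≡ 36^2 = 1296 ≡ 1296 (mod 1501)
1500 = 1024 + 256 + 128 + 64 + 16 + 8 + 4 in binary powers of 2.
So 9^1500 ≡ 1296 · 310 · 841 · 1472 · 1125 · 1043 · 557 ≡ 828 (mod 1501).
Since 828 ≠ 1, base 9 is a Fermat witness: 1501 is composite.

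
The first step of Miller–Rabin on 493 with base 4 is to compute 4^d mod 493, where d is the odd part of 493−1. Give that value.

493 − 1 = 492 = 2^2 · 123, so d = 123.
4^1 ≡ 4 (mod 493)
4^2 ≡ 4^2 = 16 ≡ 16 (mod 493)
4^4 ≡ 16^2 = 256 ≡ 256 (mod 493)
4^8 ≡ 256^2 = 65536 ≡ 460 (mod 493)
4^16 ≡ 460^2 = 211600 ≡ 103 (mod 493)
4^32 ≡ 103^2 = 10609 ≡ 256 (mod 493)
4^64 ≡ 256^2 = 65536 ≡ 460 (mod 493)
123 = 64 + 32 + 16 + 8 + 2 + 1 in binary powers of 2.
So 4^123 ≡ 460 · 256 · 103 · 460 · 16 · 4 ≡ 353 (mod 493).
Squaring chain: 353 → 373; never reaches −1, so base 4 is a Miller–Rabin witness that 493 is composite.

353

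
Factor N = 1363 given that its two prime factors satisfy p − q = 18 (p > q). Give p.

47

Since p = q + 18, we have 1363 = q(q + 18), so q² + 18q − 1363 = 0.
Discriminant: 18² + 4·1363 = 324 + 5452 = 5776; √5776 = 76.
q = (−18 + 76)/2 = 29, and p = q + 18 = 47.
Check: 29 · 47 = 1363.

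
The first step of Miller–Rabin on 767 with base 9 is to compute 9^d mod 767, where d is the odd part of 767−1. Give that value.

767 − 1 = 766 = 2^1 · 383, so d = 383.
9^1 ≡ 9 (mod 767)
9^2 ≡ 9^2 = 81 ≡ 81 (mod 767)
9^4 ≡ 81^2 = 6561 ≡ 425 (mod 767)
9^8 ≡ 425^2 = 180625 ≡ 380 (mod 767)
9^16 ≡ 380^2 = 144400 ≡ 204 (mod 767)
9^32 ≡ 204^2 = 41616 ≡ 198 (mod 767)
9^64 ≡ 198^2 = 39204 ≡ 87 (mod 767)
9^128 ≡ 87^2 = 7569 ≡ 666 (mod 767)
9^256 ≡ 666^2 = 443556 ≡ 230 (mod 767)
383 = 256 + 64 + 32 + 16 + 8 + 4 + 2 + 1 in binary powers of 2.
So 9^383 ≡ 230 · 87 · 198 · 204 · 380 · 425 · 81 · 9 ≡ 146 (mod 767).
Squaring chain: 146; never reaches −1, so base 9 is a Miller–Rabin witness that 767 is composite.

146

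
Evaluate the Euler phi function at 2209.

Factor: 2209 = 47^2.
φ(2209) = 47^1·(47−1) = 2162.

2162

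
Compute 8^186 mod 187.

8^1 ≡ 8 (mod 187)
8^2 ≡ 8^2 = 64 ≡ 64 (mod 187)
8^4 ≡ 64^2 = 4096 ≡ 169 (mod 187)
8^8 ≡ 169^2 = 28561 ≡ 137 (mod 187)
8^16 ≡ 137^2 = 18769 ≡ 69 (mod 187)
8^32 ≡ 69^2 = 4761 ≡ 86 (mod 187)
8^64 ≡ 86^2 = 7396 ≡ 103 (mod 187)
8^128 ≡ 103^2 = 10609 ≡ 137 (mod 187)
186 = 128 + 32 + 16 + 8 + 2 in binary powers of 2.
So 8^186 ≡ 137 · 86 · 69 · 137 · 64 ≡ 47 (mod 187).
Since 47 ≠ 1, base 8 is a Fermat witness: 187 is composite.

47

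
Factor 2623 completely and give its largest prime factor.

2623 = 43 · 61
61 is prime.
So 2623 = 43 · 61; the largest prime factor is 61.

61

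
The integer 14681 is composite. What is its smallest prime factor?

14681 is odd.
Digit sum 20, not divisible by 3.
Ends in 1: not divisible by 5.
7: 14681 = 7·2097 + 2
11: 14681 = 11·1334 + 7
13: 14681 = 13·1129 + 4
17: 14681 = 17·863 + 10
19: 14681 = 19·772 + 13
23: 14681 = 23·638 + 7
29: 14681 = 29·506 + 7
31: 14681 = 31·473 + 18
37: 14681 = 37·396 + 29
41: 14681 = 41·358 + 3
43: 14681 = 43·341 + 18
47: 14681 = 47·312 + 17
53: 14681 = 53·277

53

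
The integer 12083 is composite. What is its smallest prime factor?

43

12083 is odd.
Digit sum 14, not divisible by 3.
Ends in 3: not divisible by 5.
7: 12083 = 7·1726 + 1
11: 12083 = 11·1098 + 5
13: 12083 = 13·929 + 6
17: 12083 = 17·710 + 13
19: 12083 = 19·635 + 18
23: 12083 = 23·525 + 8
29: 12083 = 29·416 + 19
31: 12083 = 31·389 + 24
37: 12083 = 37·326 + 21
41: 12083 = 41·294 + 29
43: 12083 = 43·281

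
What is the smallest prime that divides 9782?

9782 is even: 2 divides it.

2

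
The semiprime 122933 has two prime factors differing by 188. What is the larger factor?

Since p = q + 188, we have 122933 = q(q + 188), so q² + 188q − 122933 = 0.
Discriminant: 188² + 4·122933 = 35344 + 491732 = 527076; √527076 = 726.
q = (−188 + 726)/2 = 269, and p = q + 188 = 457.
Check: 269 · 457 = 122933.

457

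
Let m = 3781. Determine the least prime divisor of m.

19

3781 is odd.
Digit sum 19, not divisible by 3.
Ends in 1: not divisible by 5.
7: 3781 = 7·540 + 1
11: 3781 = 11·343 + 8
13: 3781 = 13·290 + 11
17: 3781 = 17·222 + 7
19: 3781 = 19·199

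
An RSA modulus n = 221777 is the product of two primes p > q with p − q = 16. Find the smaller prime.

463

Since p = q + 16, we have 221777 = q(q + 16), so q² + 16q − 221777 = 0.
Discriminant: 16² + 4·221777 = 256 + 887108 = 887364; √887364 = 942.
q = (−16 + 942)/2 = 463, and p = q + 16 = 479.
Check: 463 · 479 = 221777.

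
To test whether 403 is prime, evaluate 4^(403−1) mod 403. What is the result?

4^1 ≡ 4 (mod 403)
4^2 ≡ 4^2 = 16 ≡ 16 (mod 403)
4^4 ≡ 16^2 = 256 ≡ 256 (mod 403)
4^8 ≡ 256^2 = 65536 ≡ 250 (mod 403)
4^16 ≡ 250^2 = 62500 ≡ 35 (mod 403)
4^32 ≡ 35^2 = 1225 ≡ 16 (mod 403)
4^64 ≡ 16^2 = 256 ≡ 256 (mod 403)
4^128 ≡ 256^2 = 65536 ≡ 250 (mod 403)
4^256 ≡ 250^2 = 62500 ≡ 35 (mod 403)
402 = 256 + 128 + 16 + 2 in binary powers of 2.
So 4^402 ≡ 35 · 250 · 35 · 16 ≡ 326 (mod 403).
Since 326 ≠ 1, base 4 is a Fermat witness: 403 is composite.

326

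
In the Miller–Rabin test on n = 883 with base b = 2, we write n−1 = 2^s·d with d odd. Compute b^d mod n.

883 − 1 = 882 = 2^1 · 441, so d = 441.
2^1 ≡ 2 (mod 883)
2^2 ≡ 2^2 = 4 ≡ 4 (mod 883)
2^4 ≡ 4^2 = 16 ≡ 16 (mod 883)
2^8 ≡ 16^2 = 256 ≡ 256 (mod 883)
2^16 ≡ 256^2 = 65536 ≡ 194 (mod 883)
2^32 ≡ 194^2 = 37636 ≡ 550 (mod 883)
2^64 ≡ 550^2 = 302500 ≡ 514 (mod 883)
2^128 ≡ 514^2 = 264196 ≡ 179 (mod 883)
2^256 ≡ 179^2 = 32041 ≡ 253 (mod 883)
441 = 256 + 128 + 32 + 16 + 8 + 1 in binary powers of 2.
So 2^441 ≡ 253 · 179 · 550 · 194 · 256 · 2 ≡ 882 (mod 883).
Since 2^d ≡ 882 (mod 883), base 2 does not prove 883 composite.

882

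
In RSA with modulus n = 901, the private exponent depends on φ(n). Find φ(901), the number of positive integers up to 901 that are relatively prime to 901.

Factor: 901 = 17 · 53.
φ(901) = (17−1) · (53−1) = 16 · 52 = 832.

832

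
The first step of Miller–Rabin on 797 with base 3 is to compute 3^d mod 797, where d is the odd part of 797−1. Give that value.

797 − 1 = 796 = 2^2 · 199, so d = 199.
3^1 ≡ 3 (mod 797)
3^2 ≡ 3^2 = 9 ≡ 9 (mod 797)
3^4 ≡ 9^2 = 81 ≡ 81 (mod 797)
3^8 ≡ 81^2 = 6561 ≡ 185 (mod 797)
3^16 ≡ 185^2 = 34225 ≡ 751 (mod 797)
3^32 ≡ 751^2 = 564001 ≡ 522 (mod 797)
3^64 ≡ 522^2 = 272484 ≡ 707 (mod 797)
3^128 ≡ 707^2 = 499849 ≡ 130 (mod 797)
199 = 128 + 64 + 4 + 2 + 1 in binary powers of 2.
So 3^199 ≡ 130 · 707 · 81 · 9 · 3 ≡ 582 (mod 797).
Squaring chain: 582 → 796; reaches −1, so base 3 does not prove 797 composite.

582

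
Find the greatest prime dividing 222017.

222017 = 53 · 4189
4189 = 59 · 71
71 is prime.
So 222017 = 53 · 59 · 71; the largest prime factor is 71.

71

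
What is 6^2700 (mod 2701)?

6^1 ≡ 6 (mod 2701)
6^2 ≡ 6^2 = 36 ≡ 36 (mod 2701)
6^4 ≡ 36^2 = 1296 ≡ 1296 (mod 2701)
6^8 ≡ 1296^2 = 1679616 ≡ 2295 (mod 2701)
6^16 ≡ 2295^2 = 5267025 ≡ 75 (mod 2701)
6^32 ≡ 75^2 = 5625 ≡ 223 (mod 2701)
6^64 ≡ 223^2 = 49729 ≡ 1111 (mod 2701)
6^128 ≡ 1111^2 = 1234321 ≡ 2665 (mod 2701)
6^256 ≡ 2665^2 = 7102225 ≡ 1296 (mod 2701)
6^512 ≡ 1296^2 = 1679616 ≡ 2295 (mod 2701)
6^1024 ≡ 2295^2 = 5267025 ≡ 75 (mod 2701)
6^2048 ≡ 75^2 = 5625 ≡ 223 (mod 2701)
2700 = 2048 + 512 + 128 + 8 + 4 in binary powers of 2.
So 6^2700 ≡ 223 · 2295 · 2665 · 2295 · 1296 ≡ 1 (mod 2701).
Since the result is 1, base 6 gives no evidence that 2701 is composite.

1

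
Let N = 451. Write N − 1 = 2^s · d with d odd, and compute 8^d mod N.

296

451 − 1 = 450 = 2^1 · 225, so d = 225.
8^1 ≡ 8 (mod 451)
8^2 ≡ 8^2 = 64 ≡ 64 (mod 451)
8^4 ≡ 64^2 = 4096 ≡ 37 (mod 451)
8^8 ≡ 37^2 = 1369 ≡ 16 (mod 451)
8^16 ≡ 16^2 = 256 ≡ 256 (mod 451)
8^32 ≡ 256^2 = 65536 ≡ 141 (mod 451)
8^64 ≡ 141^2 = 19881 ≡ 37 (mod 451)
8^128 ≡ 37^2 = 1369 ≡ 16 (mod 451)
225 = 128 + 64 + 32 + 1 in binary powers of 2.
So 8^225 ≡ 16 · 37 · 141 · 8 ≡ 296 (mod 451).
Squaring chain: 296; never reaches −1, so base 8 is a Miller–Rabin witness that 451 is composite.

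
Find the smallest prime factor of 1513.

17

1513 is odd.
Digit sum 10, not divisible by 3.
Ends in 3: not divisible by 5.
7: 1513 = 7·216 + 1
11: 1513 = 11·137 + 6
13: 1513 = 13·116 + 5
17: 1513 = 17·89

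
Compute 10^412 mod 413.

10^1 ≡ 10 (mod 413)
10^2 ≡ 10^2 = 100 ≡ 100 (mod 413)
10^4 ≡ 100^2 = 10000 ≡ 88 (mod 413)
10^8 ≡ 88^2 = 7744 ≡ 310 (mod 413)
10^16 ≡ 310^2 = 96100 ≡ 284 (mod 413)
10^32 ≡ 284^2 = 80656 ≡ 121 (mod 413)
10^64 ≡ 121^2 = 14641 ≡ 186 (mod 413)
10^128 ≡ 186^2 = 34596 ≡ 317 (mod 413)
10^256 ≡ 317^2 = 100489 ≡ 130 (mod 413)
412 = 256 + 128 + 16 + 8 + 4 in binary powers of 2.
So 10^412 ≡ 130 · 317 · 284 · 310 · 88 ≡ 186 (mod 413).
Since 186 ≠ 1, base 10 is a Fermat witness: 413 is composite.

186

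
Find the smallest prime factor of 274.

274 is even: 2 divides it.

2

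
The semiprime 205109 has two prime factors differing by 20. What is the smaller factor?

443

Since p = q + 20, we have 205109 = q(q + 20), so q² + 20q − 205109 = 0.
Discriminant: 20² + 4·205109 = 400 + 820436 = 820836; √820836 = 906.
q = (−20 + 906)/2 = 443, and p = q + 20 = 463.
Check: 443 · 463 = 205109.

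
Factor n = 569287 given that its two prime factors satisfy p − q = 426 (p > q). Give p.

997

Since p = q + 426, we have 569287 = q(q + 426), so q² + 426q − 569287 = 0.
Discriminant: 426² + 4·569287 = 181476 + 2277148 = 2458624; √2458624 = 1568.
q = (−426 + 1568)/2 = 571, and p = q + 426 = 997.
Check: 571 · 997 = 569287.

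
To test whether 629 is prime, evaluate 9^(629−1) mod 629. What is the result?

9^1 ≡ 9 (mod 629)
9^2 ≡ 9^2 = 81 ≡ 81 (mod 629)
9^4 ≡ 81^2 = 6561 ≡ 271 (mod 629)
9^8 ≡ 271^2 = 73441 ≡ 477 (mod 629)
9^16 ≡ 477^2 = 227529 ≡ 460 (mod 629)
9^32 ≡ 460^2 = 211600 ≡ 256 (mod 629)
9^64 ≡ 256^2 = 65536 ≡ 120 (mod 629)
9^128 ≡ 120^2 = 14400 ≡ 562 (mod 629)
9^256 ≡ 562^2 = 315844 ≡ 86 (mod 629)
9^512 ≡ 86^2 = 7396 ≡ 477 (mod 629)
628 = 512 + 64 + 32 + 16 + 4 in binary powers of 2.
So 9^628 ≡ 477 · 120 · 256 · 460 · 271 ≡ 16 (mod 629).
Since 16 ≠ 1, base 9 is a Fermat witness: 629 is composite.

16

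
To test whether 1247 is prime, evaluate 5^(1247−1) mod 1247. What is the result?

5^1 ≡ 5 (mod 1247)
5^2 ≡ 5^2 = 25 ≡ 25 (mod 1247)
5^4 ≡ 25^2 = 625 ≡ 625 (mod 1247)
5^8 ≡ 625^2 = 390625 ≡ 314 (mod 1247)
5^16 ≡ 314^2 = 98596 ≡ 83 (mod 1247)
5^32 ≡ 83^2 = 6889 ≡ 654 (mod 1247)
5^64 ≡ 654^2 = 427716 ≡ 1242 (mod 1247)
5^128 ≡ 1242^2 = 1542564 ≡ 25 (mod 1247)
5^256 ≡ 25^2 = 625 ≡ 625 (mod 1247)
5^512 ≡ 625^2 = 390625 ≡ 314 (mod 1247)
5^1024 ≡ 314^2 = 98596 ≡ 83 (mod 1247)
1246 = 1024 + 128 + 64 + 16 + 8 + 4 + 2 in binary powers of 2.
So 5^1246 ≡ 83 · 25 · 1242 · 83 · 314 · 625 · 25 ≡ 436 (mod 1247).
Since 436 ≠ 1, base 5 is a Fermat witness: 1247 is composite.

436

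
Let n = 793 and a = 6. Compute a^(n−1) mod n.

508

6^1 ≡ 6 (mod 793)
6^2 ≡ 6^2 = 36 ≡ 36 (mod 793)
6^4 ≡ 36^2 = 1296 ≡ 503 (mod 793)
6^8 ≡ 503^2 = 253009 ≡ 42 (mod 793)
6^16 ≡ 42^2 = 1764 ≡ 178 (mod 793)
6^32 ≡ 178^2 = 31684 ≡ 757 (mod 793)
6^64 ≡ 757^2 = 573049 ≡ 503 (mod 793)
6^128 ≡ 503^2 = 253009 ≡ 42 (mod 793)
6^256 ≡ 42^2 = 1764 ≡ 178 (mod 793)
6^512 ≡ 178^2 = 31684 ≡ 757 (mod 793)
792 = 512 + 256 + 16 + 8 in binary powers of 2.
So 6^792 ≡ 757 · 178 · 178 · 42 ≡ 508 (mod 793).
Since 508 ≠ 1, base 6 is a Fermat witness: 793 is composite.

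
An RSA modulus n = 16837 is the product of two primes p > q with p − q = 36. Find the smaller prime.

Since p = q + 36, we have 16837 = q(q + 36), so q² + 36q − 16837 = 0.
Discriminant: 36² + 4·16837 = 1296 + 67348 = 68644; √68644 = 262.
q = (−36 + 262)/2 = 113, and p = q + 36 = 149.
Check: 113 · 149 = 16837.

113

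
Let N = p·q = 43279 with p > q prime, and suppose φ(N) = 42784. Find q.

113

φ(n) = (p−1)(q−1) = n − (p+q) + 1, so p + q = 43279 − 42784 + 1 = 496.
p and q are the roots of t² − 496t + 43279 = 0.
Discriminant: 496² − 4·43279 = 246016 − 173116 = 72900; √72900 = 270.
q = (496 − 270)/2 = 113, p = (496 + 270)/2 = 383.
Check: 113 · 383 = 43279.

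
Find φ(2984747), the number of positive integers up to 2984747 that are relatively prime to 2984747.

2921184

Factor: 2984747 = 109 · 139 · 197.
φ(2984747) = (109−1) · (139−1) · (197−1) = 108 · 138 · 196 = 2921184.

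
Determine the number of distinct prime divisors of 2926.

2926 = 2 · 1463
1463 = 7 · 209
209 = 11 · 19
2926 = 2 · 7 · 11 · 19, which has 4 distinct prime factors.

4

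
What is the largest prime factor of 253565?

253565 = 5 · 50713
50713 = 13 · 3901
3901 = 47 · 83
83 is prime.
So 253565 = 5 · 13 · 47 · 83; the largest prime factor is 83.

83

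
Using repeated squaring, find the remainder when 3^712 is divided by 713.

3^1 ≡ 3 (mod 713)
3^2 ≡ 3^2 = 9 ≡ 9 (mod 713)
3^4 ≡ 9^2 = 81 ≡ 81 (mod 713)
3^8 ≡ 81^2 = 6561 ≡ 144 (mod 713)
3^16 ≡ 144^2 = 20736 ≡ 59 (mod 713)
3^32 ≡ 59^2 = 3481 ≡ 629 (mod 713)
3^64 ≡ 629^2 = 395641 ≡ 639 (mod 713)
3^128 ≡ 639^2 = 408321 ≡ 485 (mod 713)
3^256 ≡ 485^2 = 235225 ≡ 648 (mod 713)
3^512 ≡ 648^2 = 419904 ≡ 660 (mod 713)
712 = 512 + 128 + 64 + 8 in binary powers of 2.
So 3^712 ≡ 660 · 485 · 639 · 144 ≡ 696 (mod 713).
Since 696 ≠ 1, base 3 is a Fermat witness: 713 is composite.

696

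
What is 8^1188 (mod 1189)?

8^1 ≡ 8 (mod 1189)
8^2 ≡ 8^2 = 64 ≡ 64 (mod 1189)
8^4 ≡ 64^2 = 4096 ≡ 529 (mod 1189)
8^8 ≡ 529^2 = 279841 ≡ 426 (mod 1189)
8^16 ≡ 426^2 = 181476 ≡ 748 (mod 1189)
8^32 ≡ 748^2 = 559504 ≡ 674 (mod 1189)
8^64 ≡ 674^2 = 454276 ≡ 78 (mod 1189)
8^128 ≡ 78^2 = 6084 ≡ 139 (mod 1189)
8^256 ≡ 139^2 = 19321 ≡ 297 (mod 1189)
8^512 ≡ 297^2 = 88209 ≡ 223 (mod 1189)
8^1024 ≡ 223^2 = 49729 ≡ 980 (mod 1189)
1188 = 1024 + 128 + 32 + 4 in binary powers of 2.
So 8^1188 ≡ 980 · 139 · 674 · 529 ≡ 836 (mod 1189).
Since 836 ≠ 1, base 8 is a Fermat witness: 1189 is composite.

836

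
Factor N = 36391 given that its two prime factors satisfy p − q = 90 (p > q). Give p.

241

Since p = q + 90, we have 36391 = q(q + 90), so q² + 90q − 36391 = 0.
Discriminant: 90² + 4·36391 = 8100 + 145564 = 153664; √153664 = 392.
q = (−90 + 392)/2 = 151, and p = q + 90 = 241.
Check: 151 · 241 = 36391.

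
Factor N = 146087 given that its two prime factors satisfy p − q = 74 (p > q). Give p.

421

Since p = q + 74, we have 146087 = q(q + 74), so q² + 74q − 146087 = 0.
Discriminant: 74² + 4·146087 = 5476 + 584348 = 589824; √589824 = 768.
q = (−74 + 768)/2 = 347, and p = q + 74 = 421.
Check: 347 · 421 = 146087.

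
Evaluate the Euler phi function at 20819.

Factor: 20819 = 109 · 191.
φ(20819) = (109−1) · (191−1) = 108 · 190 = 20520.

20520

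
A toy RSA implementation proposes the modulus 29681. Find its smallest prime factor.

29681 is odd.
Digit sum 26, not divisible by 3.
Ends in 1: not divisible by 5.
7: 29681 = 7·4240 + 1
11: 29681 = 11·2698 + 3
13: 29681 = 13·2283 + 2
17: 29681 = 17·1745 + 16
19: 29681 = 19·1562 + 3
23: 29681 = 23·1290 + 11
29: 29681 = 29·1023 + 14
31: 29681 = 31·957 + 14
37: 29681 = 37·802 + 7
41: 29681 = 41·723 + 38
43: 29681 = 43·690 + 11
47: 29681 = 47·631 + 24
53: 29681 = 53·560 + 1
59: 29681 = 59·503 + 4
61: 29681 = 61·486 + 35
67: 29681 = 67·443

67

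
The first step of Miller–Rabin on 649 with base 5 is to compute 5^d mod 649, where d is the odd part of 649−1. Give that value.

649 − 1 = 648 = 2^3 · 81, so d = 81.
5^1 ≡ 5 (mod 649)
5^2 ≡ 5^2 = 25 ≡ 25 (mod 649)
5^4 ≡ 25^2 = 625 ≡ 625 (mod 649)
5^8 ≡ 625^2 = 390625 ≡ 576 (mod 649)
5^16 ≡ 576^2 = 331776 ≡ 137 (mod 649)
5^32 ≡ 137^2 = 18769 ≡ 597 (mod 649)
5^64 ≡ 597^2 = 356409 ≡ 108 (mod 649)
81 = 64 + 16 + 1 in binary powers of 2.
So 5^81 ≡ 108 · 137 · 5 ≡ 643 (mod 649).
Squaring chain: 643 → 36 → 647; never reaches −1, so base 5 is a Miller–Rabin witness that 649 is composite.

643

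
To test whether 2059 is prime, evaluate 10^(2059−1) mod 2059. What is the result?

57

10^1 ≡ 10 (mod 2059)
10^2 ≡ 10^2 = 100 ≡ 100 (mod 2059)
10^4 ≡ 100^2 = 10000 ≡ 1764 (mod 2059)
10^8 ≡ 1764^2 = 3111696 ≡ 547 (mod 2059)
10^16 ≡ 547^2 = 299209 ≡ 654 (mod 2059)
10^32 ≡ 654^2 = 427716 ≡ 1503 (mod 2059)
10^64 ≡ 1503^2 = 2259009 ≡ 286 (mod 2059)
10^128 ≡ 286^2 = 81796 ≡ 1495 (mod 2059)
10^256 ≡ 1495^2 = 2235025 ≡ 1010 (mod 2059)
10^512 ≡ 1010^2 = 1020100 ≡ 895 (mod 2059)
10^1024 ≡ 895^2 = 801025 ≡ 74 (mod 2059)
10^2048 ≡ 74^2 = 5476 ≡ 1358 (mod 2059)
2058 = 2048 + 8 + 2 in binary powers of 2.
So 10^2058 ≡ 1358 · 547 · 100 ≡ 57 (mod 2059).
Since 57 ≠ 1, base 10 is a Fermat witness: 2059 is composite.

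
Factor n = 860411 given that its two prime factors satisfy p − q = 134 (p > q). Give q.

Since p = q + 134, we have 860411 = q(q + 134), so q² + 134q − 860411 = 0.
Discriminant: 134² + 4·860411 = 17956 + 3441644 = 3459600; √3459600 = 1860.
q = (−134 + 1860)/2 = 863, and p = q + 134 = 997.
Check: 863 · 997 = 860411.

863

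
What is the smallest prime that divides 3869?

3869 is odd.
Digit sum 26, not divisible by 3.
Ends in 9: not divisible by 5.
7: 3869 = 7·552 + 5
11: 3869 = 11·351 + 8
13: 3869 = 13·297 + 8
17: 3869 = 17·227 + 10
19: 3869 = 19·203 + 12
23: 3869 = 23·168 + 5
29: 3869 = 29·133 + 12
31: 3869 = 31·124 + 25
37: 3869 = 37·104 + 21
41: 3869 = 41·94 + 15
43: 3869 = 43·89 + 42
47: 3869 = 47·82 + 15
53: 3869 = 53·73

53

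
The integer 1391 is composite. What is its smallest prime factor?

1391 is odd.
Digit sum 14, not divisible by 3.
Ends in 1: not divisible by 5.
7: 1391 = 7·198 + 5
11: 1391 = 11·126 + 5
13: 1391 = 13·107

13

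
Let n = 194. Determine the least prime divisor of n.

2

194 is even: 2 divides it.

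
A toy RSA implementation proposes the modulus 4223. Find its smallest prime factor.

4223 is odd.
Digit sum 11, not divisible by 3.
Ends in 3: not divisible by 5.
7: 4223 = 7·603 + 2
11: 4223 = 11·383 + 10
13: 4223 = 13·324 + 11
17: 4223 = 17·248 + 7
19: 4223 = 19·222 + 5
23: 4223 = 23·183 + 14
29: 4223 = 29·145 + 18
31: 4223 = 31·136 + 7
37: 4223 = 37·114 + 5
41: 4223 = 41·103

41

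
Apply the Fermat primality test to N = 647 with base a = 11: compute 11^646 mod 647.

1

11^1 ≡ 11 (mod 647)
11^2 ≡ 11^2 = 121 ≡ 121 (mod 647)
11^4 ≡ 121^2 = 14641 ≡ 407 (mod 647)
11^8 ≡ 407^2 = 165649 ≡ 17 (mod 647)
11^16 ≡ 17^2 = 289 ≡ 289 (mod 647)
11^32 ≡ 289^2 = 83521 ≡ 58 (mod 647)
11^64 ≡ 58^2 = 3364 ≡ 129 (mod 647)
11^128 ≡ 129^2 = 16641 ≡ 466 (mod 647)
11^256 ≡ 466^2 = 217156 ≡ 411 (mod 647)
11^512 ≡ 411^2 = 168921 ≡ 54 (mod 647)
646 = 512 + 128 + 4 + 2 in binary powers of 2.
So 11^646 ≡ 54 · 466 · 407 · 121 ≡ 1 (mod 647).
Since the result is 1, base 11 gives no evidence that 647 is composite.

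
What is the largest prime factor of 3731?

3731 = 7 · 533
533 = 13 · 41
41 is prime.
So 3731 = 7 · 13 · 41; the largest prime factor is 41.

41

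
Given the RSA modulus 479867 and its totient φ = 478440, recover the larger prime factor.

887

φ(n) = (p−1)(q−1) = n − (p+q) + 1, so p + q = 479867 − 478440 + 1 = 1428.
p and q are the roots of t² − 1428t + 479867 = 0.
Discriminant: 1428² − 4·479867 = 2039184 − 1919468 = 119716; √119716 = 346.
q = (1428 − 346)/2 = 541, p = (1428 + 346)/2 = 887.
Check: 541 · 887 = 479867.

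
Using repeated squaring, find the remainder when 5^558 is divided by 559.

5^1 ≡ 5 (mod 559)
5^2 ≡ 5^2 = 25 ≡ 25 (mod 559)
5^4 ≡ 25^2 = 625 ≡ 66 (mod 559)
5^8 ≡ 66^2 = 4356 ≡ 443 (mod 559)
5^16 ≡ 443^2 = 196249 ≡ 40 (mod 559)
5^32 ≡ 40^2 = 1600 ≡ 482 (mod 559)
5^64 ≡ 482^2 = 232324 ≡ 339 (mod 559)
5^128 ≡ 339^2 = 114921 ≡ 326 (mod 559)
5^256 ≡ 326^2 = 106276 ≡ 66 (mod 559)
5^512 ≡ 66^2 = 4356 ≡ 443 (mod 559)
558 = 512 + 32 + 8 + 4 + 2 in binary powers of 2.
So 5^558 ≡ 443 · 482 · 443 · 66 · 25 ≡ 428 (mod 559).
Since 428 ≠ 1, base 5 is a Fermat witness: 559 is composite.

428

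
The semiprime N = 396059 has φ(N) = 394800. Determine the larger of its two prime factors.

φ(n) = (p−1)(q−1) = n − (p+q) + 1, so p + q = 396059 − 394800 + 1 = 1260.
p and q are the roots of t² − 1260t + 396059 = 0.
Discriminant: 1260² − 4·396059 = 1587600 − 1584236 = 3364; √3364 = 58.
q = (1260 − 58)/2 = 601, p = (1260 + 58)/2 = 659.
Check: 601 · 659 = 396059.

659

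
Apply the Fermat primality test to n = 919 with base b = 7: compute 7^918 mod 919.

7^1 ≡ 7 (mod 919)
7^2 ≡ 7^2 = 49 ≡ 49 (mod 919)
7^4 ≡ 49^2 = 2401 ≡ 563 (mod 919)
7^8 ≡ 563^2 = 316969 ≡ 833 (mod 919)
7^16 ≡ 833^2 = 693889 ≡ 44 (mod 919)
7^32 ≡ 44^2 = 1936 ≡ 98 (mod 919)
7^64 ≡ 98^2 = 9604 ≡ 414 (mod 919)
7^128 ≡ 414^2 = 171396 ≡ 462 (mod 919)
7^256 ≡ 462^2 = 213444 ≡ 236 (mod 919)
7^512 ≡ 236^2 = 55696 ≡ 556 (mod 919)
918 = 512 + 256 + 128 + 16 + 4 + 2 in binary powers of 2.
So 7^918 ≡ 556 · 236 · 462 · 44 · 563 · 49 ≡ 1 (mod 919).
Since the result is 1, base 7 gives no evidence that 919 is composite.

1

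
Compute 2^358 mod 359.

2^1 ≡ 2 (mod 359)
2^2 ≡ 2^2 = 4 ≡ 4 (mod 359)
2^4 ≡ 4^2 = 16 ≡ 16 (mod 359)
2^8 ≡ 16^2 = 256 ≡ 256 (mod 359)
2^16 ≡ 256^2 = 65536 ≡ 198 (mod 359)
2^32 ≡ 198^2 = 39204 ≡ 73 (mod 359)
2^64 ≡ 73^2 = 5329 ≡ 303 (mod 359)
2^128 ≡ 303^2 = 91809 ≡ 264 (mod 359)
2^256 ≡ 264^2 = 69696 ≡ 50 (mod 359)
358 = 256 + 64 + 32 + 4 + 2 in binary powers of 2.
So 2^358 ≡ 50 · 303 · 73 · 16 · 4 ≡ 1 (mod 359).
Since the result is 1, base 2 gives no evidence that 359 is composite.

1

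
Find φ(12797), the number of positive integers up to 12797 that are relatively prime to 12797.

Factor: 12797 = 67 · 191.
φ(12797) = (67−1) · (191−1) = 66 · 190 = 12540.

12540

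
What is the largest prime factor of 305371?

71

305371 = 11 · 27761
27761 = 17 · 1633
1633 = 23 · 71
71 is prime.
So 305371 = 11 · 17 · 23 · 71; the largest prime factor is 71.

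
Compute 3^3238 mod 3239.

3^1 ≡ 3 (mod 3239)
3^2 ≡ 3^2 = 9 ≡ 9 (mod 3239)
3^4 ≡ 9^2 = 81 ≡ 81 (mod 3239)
3^8 ≡ 81^2 = 6561 ≡ 83 (mod 3239)
3^16 ≡ 83^2 = 6889 ≡ 411 (mod 3239)
3^32 ≡ 411^2 = 168921 ≡ 493 (mod 3239)
3^64 ≡ 493^2 = 243049 ≡ 124 (mod 3239)
3^128 ≡ 124^2 = 15376 ≡ 2420 (mod 3239)
3^256 ≡ 2420^2 = 5856400 ≡ 288 (mod 3239)
3^512 ≡ 288^2 = 82944 ≡ 1969 (mod 3239)
3^1024 ≡ 1969^2 = 3876961 ≡ 3117 (mod 3239)
3^2048 ≡ 3117^2 = 9715689 ≡ 1928 (mod 3239)
3238 = 2048 + 1024 + 128 + 32 + 4 + 2 in binary powers of 2.
So 3^3238 ≡ 1928 · 3117 · 2420 · 493 · 81 · 9 ≡ 155 (mod 3239).
Since 155 ≠ 1, base 3 is a Fermat witness: 3239 is composite.

155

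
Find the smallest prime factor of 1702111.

37

1702111 is odd.
Digit sum 13, not divisible by 3.
Ends in 1: not divisible by 5.
7: 1702111 = 7·243158 + 5
11: 1702111 = 11·154737 + 4
13: 1702111 = 13·130931 + 8
17: 1702111 = 17·100124 + 3
19: 1702111 = 19·89584 + 15
23: 1702111 = 23·74004 + 19
29: 1702111 = 29·58693 + 14
31: 1702111 = 31·54906 + 25
37: 1702111 = 37·46003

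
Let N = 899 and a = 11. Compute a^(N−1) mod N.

11^1 ≡ 11 (mod 899)
11^2 ≡ 11^2 = 121 ≡ 121 (mod 899)
11^4 ≡ 121^2 = 14641 ≡ 257 (mod 899)
11^8 ≡ 257^2 = 66049 ≡ 422 (mod 899)
11^16 ≡ 422^2 = 178084 ≡ 82 (mod 899)
11^32 ≡ 82^2 = 6724 ≡ 431 (mod 899)
11^64 ≡ 431^2 = 185761 ≡ 567 (mod 899)
11^128 ≡ 567^2 = 321489 ≡ 546 (mod 899)
11^256 ≡ 546^2 = 298116 ≡ 547 (mod 899)
11^512 ≡ 547^2 = 299209 ≡ 741 (mod 899)
898 = 512 + 256 + 128 + 2 in binary powers of 2.
So 11^898 ≡ 741 · 547 · 546 · 121 ≡ 382 (mod 899).
Since 382 ≠ 1, base 11 is a Fermat witness: 899 is composite.

382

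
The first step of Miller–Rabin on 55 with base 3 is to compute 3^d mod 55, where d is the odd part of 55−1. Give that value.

55 − 1 = 54 = 2^1 · 27, so d = 27.
3^1 ≡ 3 (mod 55)
3^2 ≡ 3^2 = 9 ≡ 9 (mod 55)
3^4 ≡ 9^2 = 81 ≡ 26 (mod 55)
3^8 ≡ 26^2 = 676 ≡ 16 (mod 55)
3^16 ≡ 16^2 = 256 ≡ 36 (mod 55)
27 = 16 + 8 + 2 + 1 in binary powers of 2.
So 3^27 ≡ 36 · 16 · 9 · 3 ≡ 42 (mod 55).
Squaring chain: 42; never reaches −1, so base 3 is a Miller–Rabin witness that 55 is composite.

42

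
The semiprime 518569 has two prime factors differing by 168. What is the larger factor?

809

Since p = q + 168, we have 518569 = q(q + 168), so q² + 168q − 518569 = 0.
Discriminant: 168² + 4·518569 = 28224 + 2074276 = 2102500; √2102500 = 1450.
q = (−168 + 1450)/2 = 641, and p = q + 168 = 809.
Check: 641 · 809 = 518569.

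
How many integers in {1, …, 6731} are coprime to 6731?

6552

Factor: 6731 = 53 · 127.
φ(6731) = (53−1) · (127−1) = 52 · 126 = 6552.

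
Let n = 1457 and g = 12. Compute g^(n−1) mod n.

12^1 ≡ 12 (mod 1457)
12^2 ≡ 12^2 = 144 ≡ 144 (mod 1457)
12^4 ≡ 144^2 = 20736 ≡ 338 (mod 1457)
12^8 ≡ 338^2 = 114244 ≡ 598 (mod 1457)
12^16 ≡ 598^2 = 357604 ≡ 639 (mod 1457)
12^32 ≡ 639^2 = 408321 ≡ 361 (mod 1457)
12^64 ≡ 361^2 = 130321 ≡ 648 (mod 1457)
12^128 ≡ 648^2 = 419904 ≡ 288 (mod 1457)
12^256 ≡ 288^2 = 82944 ≡ 1352 (mod 1457)
12^512 ≡ 1352^2 = 1827904 ≡ 826 (mod 1457)
12^1024 ≡ 826^2 = 682276 ≡ 400 (mod 1457)
1456 = 1024 + 256 + 128 + 32 + 16 in binary powers of 2.
So 12^1456 ≡ 400 · 1352 · 288 · 361 · 639 ≡ 794 (mod 1457).
Since 794 ≠ 1, base 12 is a Fermat witness: 1457 is composite.

794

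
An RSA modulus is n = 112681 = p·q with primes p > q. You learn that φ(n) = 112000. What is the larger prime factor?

φ(n) = (p−1)(q−1) = n − (p+q) + 1, so p + q = 112681 − 112000 + 1 = 682.
p and q are the roots of t² − 682t + 112681 = 0.
Discriminant: 682² − 4·112681 = 465124 − 450724 = 14400; √14400 = 120.
q = (682 − 120)/2 = 281, p = (682 + 120)/2 = 401.
Check: 281 · 401 = 112681.

401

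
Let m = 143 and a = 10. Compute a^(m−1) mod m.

133

10^1 ≡ 10 (mod 143)
10^2 ≡ 10^2 = 100 ≡ 100 (mod 143)
10^4 ≡ 100^2 = 10000 ≡ 133 (mod 143)
10^8 ≡ 133^2 = 17689 ≡ 100 (mod 143)
10^16 ≡ 100^2 = 10000 ≡ 133 (mod 143)
10^32 ≡ 133^2 = 17689 ≡ 100 (mod 143)
10^64 ≡ 100^2 = 10000 ≡ 133 (mod 143)
10^128 ≡ 133^2 = 17689 ≡ 100 (mod 143)
142 = 128 + 8 + 4 + 2 in binary powers of 2.
So 10^142 ≡ 100 · 100 · 133 · 100 ≡ 133 (mod 143).
Since 133 ≠ 1, base 10 is a Fermat witness: 143 is composite.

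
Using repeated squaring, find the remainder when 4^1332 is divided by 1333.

16

4^1 ≡ 4 (mod 1333)
4^2 ≡ 4^2 = 16 ≡ 16 (mod 1333)
4^4 ≡ 16^2 = 256 ≡ 256 (mod 1333)
4^8 ≡ 256^2 = 65536 ≡ 219 (mod 1333)
4^16 ≡ 219^2 = 47961 ≡ 1306 (mod 1333)
4^32 ≡ 1306^2 = 1705636 ≡ 729 (mod 1333)
4^64 ≡ 729^2 = 531441 ≡ 907 (mod 1333)
4^128 ≡ 907^2 = 822649 ≡ 188 (mod 1333)
4^256 ≡ 188^2 = 35344 ≡ 686 (mod 1333)
4^512 ≡ 686^2 = 470596 ≡ 47 (mod 1333)
4^1024 ≡ 47^2 = 2209 ≡ 876 (mod 1333)
1332 = 1024 + 256 + 32 + 16 + 4 in binary powers of 2.
So 4^1332 ≡ 876 · 686 · 729 · 1306 · 256 ≡ 16 (mod 1333).
Since 16 ≠ 1, base 4 is a Fermat witness: 1333 is composite.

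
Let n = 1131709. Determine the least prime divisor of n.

53

1131709 is odd.
Digit sum 22, not divisible by 3.
Ends in 9: not divisible by 5.
7: 1131709 = 7·161672 + 5
11: 1131709 = 11·102882 + 7
13: 1131709 = 13·87054 + 7
17: 1131709 = 17·66571 + 2
19: 1131709 = 19·59563 + 12
23: 1131709 = 23·49204 + 17
29: 1131709 = 29·39024 + 13
31: 1131709 = 31·36506 + 23
37: 1131709 = 37·30586 + 27
41: 1131709 = 41·27602 + 27
43: 1131709 = 43·26318 + 35
47: 1131709 = 47·24078 + 43
53: 1131709 = 53·21353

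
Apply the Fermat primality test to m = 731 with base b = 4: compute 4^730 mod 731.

4^1 ≡ 4 (mod 731)
4^2 ≡ 4^2 = 16 ≡ 16 (mod 731)
4^4 ≡ 16^2 = 256 ≡ 256 (mod 731)
4^8 ≡ 256^2 = 65536 ≡ 477 (mod 731)
4^16 ≡ 477^2 = 227529 ≡ 188 (mod 731)
4^32 ≡ 188^2 = 35344 ≡ 256 (mod 731)
4^64 ≡ 256^2 = 65536 ≡ 477 (mod 731)
4^128 ≡ 477^2 = 227529 ≡ 188 (mod 731)
4^256 ≡ 188^2 = 35344 ≡ 256 (mod 731)
4^512 ≡ 256^2 = 65536 ≡ 477 (mod 731)
730 = 512 + 128 + 64 + 16 + 8 + 2 in binary powers of 2.
So 4^730 ≡ 477 · 188 · 477 · 188 · 477 · 16 ≡ 16 (mod 731).
Since 16 ≠ 1, base 4 is a Fermat witness: 731 is composite.

16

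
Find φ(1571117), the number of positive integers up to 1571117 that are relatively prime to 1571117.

1530144

Factor: 1571117 = 89 · 127 · 139.
φ(1571117) = (89−1) · (127−1) · (139−1) = 88 · 126 · 138 = 1530144.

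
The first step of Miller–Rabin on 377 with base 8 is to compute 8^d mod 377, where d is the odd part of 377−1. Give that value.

377 − 1 = 376 = 2^3 · 47, so d = 47.
8^1 ≡ 8 (mod 377)
8^2 ≡ 8^2 = 64 ≡ 64 (mod 377)
8^4 ≡ 64^2 = 4096 ≡ 326 (mod 377)
8^8 ≡ 326^2 = 106276 ≡ 339 (mod 377)
8^16 ≡ 339^2 = 114921 ≡ 313 (mod 377)
8^32 ≡ 313^2 = 97969 ≡ 326 (mod 377)
47 = 32 + 8 + 4 + 2 + 1 in binary powers of 2.
So 8^47 ≡ 326 · 339 · 326 · 64 · 8 ≡ 31 (mod 377).
Squaring chain: 31 → 207 → 248; never reaches −1, so base 8 is a Miller–Rabin witness that 377 is composite.

31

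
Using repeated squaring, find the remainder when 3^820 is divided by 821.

3^1 ≡ 3 (mod 821)
3^2 ≡ 3^2 = 9 ≡ 9 (mod 821)
3^4 ≡ 9^2 = 81 ≡ 81 (mod 821)
3^8 ≡ 81^2 = 6561 ≡ 814 (mod 821)
3^16 ≡ 814^2 = 662596 ≡ 49 (mod 821)
3^32 ≡ 49^2 = 2401 ≡ 759 (mod 821)
3^64 ≡ 759^2 = 576081 ≡ 560 (mod 821)
3^128 ≡ 560^2 = 313600 ≡ 799 (mod 821)
3^256 ≡ 799^2 = 638401 ≡ 484 (mod 821)
3^512 ≡ 484^2 = 234256 ≡ 271 (mod 821)
820 = 512 + 256 + 32 + 16 + 4 in binary powers of 2.
So 3^820 ≡ 271 · 484 · 759 · 49 · 81 ≡ 1 (mod 821).
Since the result is 1, base 3 gives no evidence that 821 is composite.

1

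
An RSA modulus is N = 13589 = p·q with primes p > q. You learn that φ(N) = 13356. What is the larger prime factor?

127

φ(n) = (p−1)(q−1) = n − (p+q) + 1, so p + q = 13589 − 13356 + 1 = 234.
p and q are the roots of t² − 234t + 13589 = 0.
Discriminant: 234² − 4·13589 = 54756 − 54356 = 400; √400 = 20.
q = (234 − 20)/2 = 107, p = (234 + 20)/2 = 127.
Check: 107 · 127 = 13589.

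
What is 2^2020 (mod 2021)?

2^1 ≡ 2 (mod 2021)
2^2 ≡ 2^2 = 4 ≡ 4 (mod 2021)
2^4 ≡ 4^2 = 16 ≡ 16 (mod 2021)
2^8 ≡ 16^2 = 256 ≡ 256 (mod 2021)
2^16 ≡ 256^2 = 65536 ≡ 864 (mod 2021)
2^32 ≡ 864^2 = 746496 ≡ 747 (mod 2021)
2^64 ≡ 747^2 = 558009 ≡ 213 (mod 2021)
2^128 ≡ 213^2 = 45369 ≡ 907 (mod 2021)
2^256 ≡ 907^2 = 822649 ≡ 102 (mod 2021)
2^512 ≡ 102^2 = 10404 ≡ 299 (mod 2021)
2^1024 ≡ 299^2 = 89401 ≡ 477 (mod 2021)
2020 = 1024 + 512 + 256 + 128 + 64 + 32 + 4 in binary powers of 2.
So 2^2020 ≡ 477 · 299 · 102 · 907 · 213 · 747 · 16 ≡ 661 (mod 2021).
Since 661 ≠ 1, base 2 is a Fermat witness: 2021 is composite.

661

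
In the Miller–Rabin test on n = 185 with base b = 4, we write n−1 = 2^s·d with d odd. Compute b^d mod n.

99

185 − 1 = 184 = 2^3 · 23, so d = 23.
4^1 ≡ 4 (mod 185)
4^2 ≡ 4^2 = 16 ≡ 16 (mod 185)
4^4 ≡ 16^2 = 256 ≡ 71 (mod 185)
4^8 ≡ 71^2 = 5041 ≡ 46 (mod 185)
4^16 ≡ 46^2 = 2116 ≡ 81 (mod 185)
23 = 16 + 4 + 2 + 1 in binary powers of 2.
So 4^23 ≡ 81 · 71 · 16 · 4 ≡ 99 (mod 185).
Squaring chain: 99 → 181 → 16; never reaches −1, so base 4 is a Miller–Rabin witness that 185 is composite.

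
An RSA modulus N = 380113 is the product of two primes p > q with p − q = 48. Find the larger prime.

Since p = q + 48, we have 380113 = q(q + 48), so q² + 48q − 380113 = 0.
Discriminant: 48² + 4·380113 = 2304 + 1520452 = 1522756; √1522756 = 1234.
q = (−48 + 1234)/2 = 593, and p = q + 48 = 641.
Check: 593 · 641 = 380113.

641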